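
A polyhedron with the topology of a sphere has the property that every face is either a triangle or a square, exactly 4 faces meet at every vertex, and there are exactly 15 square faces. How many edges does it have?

Let x be the number of triangles; then F = 15 + x.
Edge–face incidences: 2E = 4·15 + 3·x = 60 + 3x.
Every vertex has degree 4, so 4V = 2E.
Euler: V − E + F = 2 ⇒ (2E)/4 − E + (15 + x) = 2.
Multiply by 8: 2·(2E) − 4·(2E) + 8·(15 + x) = 16, i.e. 120 + 8x − 2·(60 + 3x) = 16.
Collecting terms: 2x = 16, so x = 8.
Then 2E = 60 + 3·8 = 84, so E = 42, V = 2E/4 = 21, F = 15 + 8 = 23.

42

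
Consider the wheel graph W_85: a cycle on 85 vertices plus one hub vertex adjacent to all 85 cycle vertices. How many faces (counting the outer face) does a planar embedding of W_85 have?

W_85 has V = 85 + 1 = 86 vertices and E = 2·85 = 170 edges.
By Euler's formula F = 2 − V + E = 2 − 86 + 170 = 86.

86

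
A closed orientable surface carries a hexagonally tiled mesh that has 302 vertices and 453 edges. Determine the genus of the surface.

1

Every face is a hexagon and each edge borders two faces, so 6F = 2·453, giving F = 151.
χ = V − E + F = 302 − 453 + 151 = 0.
For a closed orientable surface χ = 2 − 2g, so g = (2 − (0))/2 = 1.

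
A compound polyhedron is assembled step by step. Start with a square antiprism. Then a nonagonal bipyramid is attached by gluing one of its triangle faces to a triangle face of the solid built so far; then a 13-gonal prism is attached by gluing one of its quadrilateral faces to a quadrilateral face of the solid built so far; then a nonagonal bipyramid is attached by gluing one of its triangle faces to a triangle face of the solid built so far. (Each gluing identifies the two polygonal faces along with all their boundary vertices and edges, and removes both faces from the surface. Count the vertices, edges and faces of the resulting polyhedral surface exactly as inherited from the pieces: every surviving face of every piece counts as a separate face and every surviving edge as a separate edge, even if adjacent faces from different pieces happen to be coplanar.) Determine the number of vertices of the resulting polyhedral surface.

46

A square antiprism: V=8, E=16, F=10.
Attach a nonagonal bipyramid (V=11, E=27, F=18) along a 3-gon: merge 3 vertices and 3 edges, delete both glued faces → V=16, E=40, F=26.
Attach a 13-gonal prism (V=26, E=39, F=15) along a 4-gon: merge 4 vertices and 4 edges, delete both glued faces → V=38, E=75, F=39.
Attach a nonagonal bipyramid (V=11, E=27, F=18) along a 3-gon: merge 3 vertices and 3 edges, delete both glued faces → V=46, E=99, F=55.
Check: V − E + F = 46 − 99 + 55 = 2.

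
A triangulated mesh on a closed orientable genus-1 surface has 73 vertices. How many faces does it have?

χ = 2 − 2·1 = 0, and every face is a triangle so 3F = 2E.
V − E + F = 0 with E = 3F/2 gives 73 − (3/2 − 1)·F = 0, so F = 146 and E = 219.

146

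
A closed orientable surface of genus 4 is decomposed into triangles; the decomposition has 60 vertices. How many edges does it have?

χ = 2 − 2·4 = -6, and every face is a triangle so 3F = 2E.
V − E + F = -6 with E = 3F/2 gives 60 − (3/2 − 1)·F = -6, so F = 132 and E = 198.

198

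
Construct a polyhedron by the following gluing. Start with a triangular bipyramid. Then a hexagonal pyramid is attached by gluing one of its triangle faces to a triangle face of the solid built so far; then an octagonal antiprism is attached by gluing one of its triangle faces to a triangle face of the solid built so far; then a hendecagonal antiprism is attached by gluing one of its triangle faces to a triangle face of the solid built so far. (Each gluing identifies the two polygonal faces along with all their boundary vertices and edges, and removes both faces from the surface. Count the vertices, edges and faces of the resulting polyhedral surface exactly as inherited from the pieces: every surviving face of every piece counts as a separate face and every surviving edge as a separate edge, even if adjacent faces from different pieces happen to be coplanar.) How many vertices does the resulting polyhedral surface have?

41

A triangular bipyramid: V=5, E=9, F=6.
Attach a hexagonal pyramid (V=7, E=12, F=7) along a 3-gon: merge 3 vertices and 3 edges, delete both glued faces → V=9, E=18, F=11.
Attach an octagonal antiprism (V=16, E=32, F=18) along a 3-gon: merge 3 vertices and 3 edges, delete both glued faces → V=22, E=47, F=27.
Attach a hendecagonal antiprism (V=22, E=44, F=24) along a 3-gon: merge 3 vertices and 3 edges, delete both glued faces → V=41, E=88, F=49.
Check: V − E + F = 41 − 88 + 49 = 2.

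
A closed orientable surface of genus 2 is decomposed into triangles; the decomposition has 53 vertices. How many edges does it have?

165

χ = 2 − 2·2 = -2, and every face is a triangle so 3F = 2E.
V − E + F = -2 with E = 3F/2 gives 53 − (3/2 − 1)·F = -2, so F = 110 and E = 165.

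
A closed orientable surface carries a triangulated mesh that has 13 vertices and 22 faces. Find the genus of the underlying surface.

Every face is a triangle, so 2E = 3·22 = 66, giving E = 33.
χ = V − E + F = 13 − 33 + 22 = 2.
For a closed orientable surface χ = 2 − 2g, so g = (2 − (2))/2 = 0.

0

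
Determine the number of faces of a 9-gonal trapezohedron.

The n-trapezohedron (dual of the n-antiprism) has V = 2·9 + 2 = 20, E = 4·9 = 36, F = 2·9 = 18.

18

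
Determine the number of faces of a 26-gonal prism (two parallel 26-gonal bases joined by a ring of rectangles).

A prism on an n-gon has two n-gon bases and n rectangular sides: V = 2·26 = 52, E = 3·26 = 78, F = 26 + 2 = 28.
Check: V − E + F = 52 − 78 + 28 = 2.

28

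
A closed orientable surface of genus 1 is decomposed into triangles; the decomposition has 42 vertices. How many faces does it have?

χ = 2 − 2·1 = 0, and every face is a triangle so 3F = 2E.
V − E + F = 0 with E = 3F/2 gives 42 − (3/2 − 1)·F = 0, so F = 84 and E = 126.

84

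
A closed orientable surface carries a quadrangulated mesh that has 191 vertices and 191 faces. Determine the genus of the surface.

Every face is a square, so 2E = 4·191 = 764, giving E = 382.
χ = V − E + F = 191 − 382 + 191 = 0.
For a closed orientable surface χ = 2 − 2g, so g = (2 − (0))/2 = 1.

1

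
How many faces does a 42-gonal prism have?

A prism on an n-gon has two n-gon bases and n rectangular sides: V = 2·42 = 84, E = 3·42 = 126, F = 42 + 2 = 44.

44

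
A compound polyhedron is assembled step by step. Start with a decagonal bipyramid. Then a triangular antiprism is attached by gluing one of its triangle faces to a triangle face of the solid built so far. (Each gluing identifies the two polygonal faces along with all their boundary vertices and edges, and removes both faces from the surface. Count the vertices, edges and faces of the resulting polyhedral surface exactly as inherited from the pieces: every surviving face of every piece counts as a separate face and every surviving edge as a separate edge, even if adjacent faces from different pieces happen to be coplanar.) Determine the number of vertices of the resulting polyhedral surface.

A decagonal bipyramid: V=12, E=30, F=20.
Attach a triangular antiprism (V=6, E=12, F=8) along a 3-gon: merge 3 vertices and 3 edges, delete both glued faces → V=15, E=39, F=26.
Check: V − E + F = 15 − 39 + 26 = 2.

15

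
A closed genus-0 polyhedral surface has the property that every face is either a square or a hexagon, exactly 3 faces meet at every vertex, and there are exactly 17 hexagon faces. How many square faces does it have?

Let x be the number of squares; then F = 17 + x.
Edge–face incidences: 2E = 6·17 + 4·x = 102 + 4x.
Every vertex has degree 3, so 3V = 2E.
Euler: V − E + F = 2 ⇒ (2E)/3 − E + (17 + x) = 2.
Multiply by 6: 2·(2E) − 3·(2E) + 6·(17 + x) = 12, i.e. 102 + 6x − (102 + 4x) = 12.
Collecting terms: 2x = 12, so x = 6.
Then 2E = 102 + 4·6 = 126, so E = 63, V = 2E/3 = 42, F = 17 + 6 = 23.

6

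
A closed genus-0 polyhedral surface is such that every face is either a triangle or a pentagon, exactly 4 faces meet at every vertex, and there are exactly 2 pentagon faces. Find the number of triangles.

10

Let x be the number of triangles; then F = 2 + x.
Edge–face incidences: 2E = 5·2 + 3·x = 10 + 3x.
Every vertex has degree 4, so 4V = 2E.
Euler: V − E + F = 2 ⇒ (2E)/4 − E + (2 + x) = 2.
Multiply by 8: 2·(2E) − 4·(2E) + 8·(2 + x) = 16, i.e. 16 + 8x − 2·(10 + 3x) = 16.
Collecting terms: 2x − 4 = 16, so 2x = 20, so x = 10.
Then 2E = 10 + 3·10 = 40, so E = 20, V = 2E/4 = 10, F = 2 + 10 = 12.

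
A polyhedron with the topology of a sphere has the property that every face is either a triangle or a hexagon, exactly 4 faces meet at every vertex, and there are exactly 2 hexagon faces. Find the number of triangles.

Let x be the number of triangles; then F = 2 + x.
Edge–face incidences: 2E = 6·2 + 3·x = 12 + 3x.
Every vertex has degree 4, so 4V = 2E.
Euler: V − E + F = 2 ⇒ (2E)/4 − E + (2 + x) = 2.
Multiply by 8: 2·(2E) − 4·(2E) + 8·(2 + x) = 16, i.e. 16 + 8x − 2·(12 + 3x) = 16.
Collecting terms: 2x − 8 = 16, so 2x = 24, so x = 12.
Then 2E = 12 + 3·12 = 48, so E = 24, V = 2E/4 = 12, F = 2 + 12 = 14.

12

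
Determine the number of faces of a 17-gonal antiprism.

36

An antiprism on an n-gon has two n-gon caps and 2n triangles: V = 2·17 = 34, E = 4·17 = 68, F = 2·17 + 2 = 36.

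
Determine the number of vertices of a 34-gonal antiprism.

68

An antiprism on an n-gon has two n-gon caps and 2n triangles: V = 2·34 = 68, E = 4·34 = 136, F = 2·34 + 2 = 70.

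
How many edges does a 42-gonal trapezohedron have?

168

The n-trapezohedron (dual of the n-antiprism) has V = 2·42 + 2 = 86, E = 4·42 = 168, F = 2·42 = 84.
Check: V − E + F = 86 − 168 + 84 = 2.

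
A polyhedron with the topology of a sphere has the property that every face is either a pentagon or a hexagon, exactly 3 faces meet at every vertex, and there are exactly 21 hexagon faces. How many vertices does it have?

62

Let x be the number of pentagons; then F = 21 + x.
Edge–face incidences: 2E = 6·21 + 5·x = 126 + 5x.
Every vertex has degree 3, so 3V = 2E.
Euler: V − E + F = 2 ⇒ (2E)/3 − E + (21 + x) = 2.
Multiply by 6: 2·(2E) − 3·(2E) + 6·(21 + x) = 12, i.e. 126 + 6x − (126 + 5x) = 12.
Collecting terms: x = 12.
Then 2E = 126 + 5·12 = 186, so E = 93, V = 2E/3 = 62, F = 21 + 12 = 33.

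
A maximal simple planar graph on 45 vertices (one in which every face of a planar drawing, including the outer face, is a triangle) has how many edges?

In a plane triangulation 3F = 2E and V − E + F = 2, so E = 3V − 6 = 3·45 − 6 = 129.

129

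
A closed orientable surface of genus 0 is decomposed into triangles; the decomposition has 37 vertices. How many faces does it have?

70

χ = 2 − 2·0 = 2, and every face is a triangle so 3F = 2E.
V − E + F = 2 with E = 3F/2 gives 37 − (3/2 − 1)·F = 2, so F = 70 and E = 105.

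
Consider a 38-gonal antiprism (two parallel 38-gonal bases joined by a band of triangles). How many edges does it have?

152

An antiprism on an n-gon has two n-gon caps and 2n triangles: V = 2·38 = 76, E = 4·38 = 152, F = 2·38 + 2 = 78.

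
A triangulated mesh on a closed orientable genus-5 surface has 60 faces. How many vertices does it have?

22

χ = 2 − 2·5 = -8, and every face is a triangle so 3F = 2E.
E = 3·60/2 = 90. Then V = -8 + E − F = -8 + 90 − 60 = 22.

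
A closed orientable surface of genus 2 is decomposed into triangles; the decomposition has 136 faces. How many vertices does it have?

χ = 2 − 2·2 = -2, and every face is a triangle so 3F = 2E.
E = 3·136/2 = 204. Then V = -2 + E − F = -2 + 204 − 136 = 66.

66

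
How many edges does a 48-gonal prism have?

A prism on an n-gon has two n-gon bases and n rectangular sides: V = 2·48 = 96, E = 3·48 = 144, F = 48 + 2 = 50.

144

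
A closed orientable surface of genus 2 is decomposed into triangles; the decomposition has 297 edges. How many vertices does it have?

χ = 2 − 2·2 = -2, and every face is a triangle so 3F = 2E.
F = 2E/3 = 198. Then V = -2 + E − F = -2 + 297 − 198 = 97.

97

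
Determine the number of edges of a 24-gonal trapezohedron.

96

The n-trapezohedron (dual of the n-antiprism) has V = 2·24 + 2 = 50, E = 4·24 = 96, F = 2·24 = 48.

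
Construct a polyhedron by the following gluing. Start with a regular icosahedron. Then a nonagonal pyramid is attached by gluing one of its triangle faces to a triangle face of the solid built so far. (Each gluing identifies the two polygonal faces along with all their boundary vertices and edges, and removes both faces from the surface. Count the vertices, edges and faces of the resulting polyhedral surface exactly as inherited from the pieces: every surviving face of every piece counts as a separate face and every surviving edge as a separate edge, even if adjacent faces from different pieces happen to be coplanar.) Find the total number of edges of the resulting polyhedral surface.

45

A regular icosahedron: V=12, E=30, F=20.
Attach a nonagonal pyramid (V=10, E=18, F=10) along a 3-gon: merge 3 vertices and 3 edges, delete both glued faces → V=19, E=45, F=28.
Check: V − E + F = 19 − 45 + 28 = 2.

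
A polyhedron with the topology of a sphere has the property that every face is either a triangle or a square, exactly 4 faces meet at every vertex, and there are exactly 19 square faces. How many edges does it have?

Let x be the number of triangles; then F = 19 + x.
Edge–face incidences: 2E = 4·19 + 3·x = 76 + 3x.
Every vertex has degree 4, so 4V = 2E.
Euler: V − E + F = 2 ⇒ (2E)/4 − E + (19 + x) = 2.
Multiply by 8: 2·(2E) − 4·(2E) + 8·(19 + x) = 16, i.e. 152 + 8x − 2·(76 + 3x) = 16.
Collecting terms: 2x = 16, so x = 8.
Then 2E = 76 + 3·8 = 100, so E = 50, V = 2E/4 = 25, F = 19 + 8 = 27.

50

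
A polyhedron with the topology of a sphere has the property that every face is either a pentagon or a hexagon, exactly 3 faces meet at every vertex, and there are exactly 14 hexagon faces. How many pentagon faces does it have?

12

Let x be the number of pentagons; then F = 14 + x.
Edge–face incidences: 2E = 6·14 + 5·x = 84 + 5x.
Every vertex has degree 3, so 3V = 2E.
Euler: V − E + F = 2 ⇒ (2E)/3 − E + (14 + x) = 2.
Multiply by 6: 2·(2E) − 3·(2E) + 6·(14 + x) = 12, i.e. 84 + 6x − (84 + 5x) = 12.
Collecting terms: x = 12.
Then 2E = 84 + 5·12 = 144, so E = 72, V = 2E/3 = 48, F = 14 + 12 = 26.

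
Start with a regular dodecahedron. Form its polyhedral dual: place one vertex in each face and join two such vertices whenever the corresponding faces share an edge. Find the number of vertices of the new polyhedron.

The base solid has V = 20, E = 30, F = 12.
The dual swaps V and F and preserves E: V′ = F = 12, E′ = E = 30, F′ = V = 20.

12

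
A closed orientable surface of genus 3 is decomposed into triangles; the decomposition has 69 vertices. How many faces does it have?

χ = 2 − 2·3 = -4, and every face is a triangle so 3F = 2E.
V − E + F = -4 with E = 3F/2 gives 69 − (3/2 − 1)·F = -4, so F = 146 and E = 219.

146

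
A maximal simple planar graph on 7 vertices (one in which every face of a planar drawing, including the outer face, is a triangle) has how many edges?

15

In a plane triangulation 3F = 2E and V − E + F = 2, so E = 3V − 6 = 3·7 − 6 = 15.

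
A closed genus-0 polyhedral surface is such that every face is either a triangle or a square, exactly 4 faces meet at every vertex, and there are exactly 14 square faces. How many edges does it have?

Let x be the number of triangles; then F = 14 + x.
Edge–face incidences: 2E = 4·14 + 3·x = 56 + 3x.
Every vertex has degree 4, so 4V = 2E.
Euler: V − E + F = 2 ⇒ (2E)/4 − E + (14 + x) = 2.
Multiply by 8: 2·(2E) − 4·(2E) + 8·(14 + x) = 16, i.e. 112 + 8x − 2·(56 + 3x) = 16.
Collecting terms: 2x = 16, so x = 8.
Then 2E = 56 + 3·8 = 80, so E = 40, V = 2E/4 = 20, F = 14 + 8 = 22.

40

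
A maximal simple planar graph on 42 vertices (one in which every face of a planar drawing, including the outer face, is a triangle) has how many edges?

In a plane triangulation 3F = 2E and V − E + F = 2, so E = 3V − 6 = 3·42 − 6 = 120.

120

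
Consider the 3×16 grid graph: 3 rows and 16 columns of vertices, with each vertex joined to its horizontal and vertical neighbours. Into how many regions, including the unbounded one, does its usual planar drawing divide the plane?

31

The grid has V = 3·16 = 48 vertices and E = 3·15 + 16·2 = 77 edges.
F = 2 − V + E = 2 − 48 + 77 = 31.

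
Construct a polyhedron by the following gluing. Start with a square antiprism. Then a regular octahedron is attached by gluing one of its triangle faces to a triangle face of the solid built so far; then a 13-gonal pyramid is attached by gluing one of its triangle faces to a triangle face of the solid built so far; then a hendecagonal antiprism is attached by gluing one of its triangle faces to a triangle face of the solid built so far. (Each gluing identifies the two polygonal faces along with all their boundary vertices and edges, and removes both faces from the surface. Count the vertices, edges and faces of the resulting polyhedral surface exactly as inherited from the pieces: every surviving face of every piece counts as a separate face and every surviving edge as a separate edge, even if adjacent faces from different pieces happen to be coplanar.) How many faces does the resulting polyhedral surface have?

A square antiprism: V=8, E=16, F=10.
Attach a regular octahedron (V=6, E=12, F=8) along a 3-gon: merge 3 vertices and 3 edges, delete both glued faces → V=11, E=25, F=16.
Attach a 13-gonal pyramid (V=14, E=26, F=14) along a 3-gon: merge 3 vertices and 3 edges, delete both glued faces → V=22, E=48, F=28.
Attach a hendecagonal antiprism (V=22, E=44, F=24) along a 3-gon: merge 3 vertices and 3 edges, delete both glued faces → V=41, E=89, F=50.
Check: V − E + F = 41 − 89 + 50 = 2.

50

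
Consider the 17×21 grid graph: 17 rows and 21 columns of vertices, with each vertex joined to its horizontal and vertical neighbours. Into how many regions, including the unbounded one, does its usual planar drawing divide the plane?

321

The grid has V = 17·21 = 357 vertices and E = 17·20 + 21·16 = 676 edges.
F = 2 − V + E = 2 − 357 + 676 = 321.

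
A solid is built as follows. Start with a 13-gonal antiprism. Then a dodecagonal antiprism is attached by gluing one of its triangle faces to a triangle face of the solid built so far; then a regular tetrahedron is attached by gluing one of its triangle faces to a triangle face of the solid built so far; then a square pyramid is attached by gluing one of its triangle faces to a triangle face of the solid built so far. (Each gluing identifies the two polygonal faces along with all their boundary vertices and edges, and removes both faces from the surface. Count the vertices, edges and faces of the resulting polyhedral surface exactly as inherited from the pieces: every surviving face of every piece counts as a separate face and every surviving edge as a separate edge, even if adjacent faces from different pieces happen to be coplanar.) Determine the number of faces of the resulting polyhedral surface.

57

A 13-gonal antiprism: V=26, E=52, F=28.
Attach a dodecagonal antiprism (V=24, E=48, F=26) along a 3-gon: merge 3 vertices and 3 edges, delete both glued faces → V=47, E=97, F=52.
Attach a regular tetrahedron (V=4, E=6, F=4) along a 3-gon: merge 3 vertices and 3 edges, delete both glued faces → V=48, E=100, F=54.
Attach a square pyramid (V=5, E=8, F=5) along a 3-gon: merge 3 vertices and 3 edges, delete both glued faces → V=50, E=105, F=57.
Check: V − E + F = 50 − 105 + 57 = 2.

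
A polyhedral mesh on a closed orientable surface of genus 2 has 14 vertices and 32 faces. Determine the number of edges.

For a closed orientable surface of genus 2, χ = 2 − 2·2 = -2.
E = V + F − (-2) = 14 + 32 − (-2) = 48.

48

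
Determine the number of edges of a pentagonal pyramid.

10

A pyramid on an n-gon base has one n-gon and n triangles: V = 5 + 1 = 6, E = 2·5 = 10, F = 5 + 1 = 6.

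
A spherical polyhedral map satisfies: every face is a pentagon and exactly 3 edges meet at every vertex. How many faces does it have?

Each face has 5 edges and each edge borders two faces, so 2E = 5F.
Each vertex has degree 3, so 3V = 2E and hence V = 5F/3.
Euler: V − E + F = 2 ⇒ (5F/3) − (5F/2) + F = 2.
Multiply by 6: (10 − 15 + 6)F = 12, i.e. 1F = 12.
So F = 12, E = 5·12/2 = 30, V = 5·12/3 = 20.

12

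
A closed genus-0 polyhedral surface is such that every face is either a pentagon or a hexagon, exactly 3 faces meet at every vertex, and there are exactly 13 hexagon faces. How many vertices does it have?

Let x be the number of pentagons; then F = 13 + x.
Edge–face incidences: 2E = 6·13 + 5·x = 78 + 5x.
Every vertex has degree 3, so 3V = 2E.
Euler: V − E + F = 2 ⇒ (2E)/3 − E + (13 + x) = 2.
Multiply by 6: 2·(2E) − 3·(2E) + 6·(13 + x) = 12, i.e. 78 + 6x − (78 + 5x) = 12.
Collecting terms: x = 12.
Then 2E = 78 + 5·12 = 138, so E = 69, V = 2E/3 = 46, F = 13 + 12 = 25.

46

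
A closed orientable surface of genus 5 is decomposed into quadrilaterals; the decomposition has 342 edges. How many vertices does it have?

163

χ = 2 − 2·5 = -8, and every face is a square so 4F = 2E.
F = 2E/4 = 171. Then V = -8 + E − F = -8 + 342 − 171 = 163.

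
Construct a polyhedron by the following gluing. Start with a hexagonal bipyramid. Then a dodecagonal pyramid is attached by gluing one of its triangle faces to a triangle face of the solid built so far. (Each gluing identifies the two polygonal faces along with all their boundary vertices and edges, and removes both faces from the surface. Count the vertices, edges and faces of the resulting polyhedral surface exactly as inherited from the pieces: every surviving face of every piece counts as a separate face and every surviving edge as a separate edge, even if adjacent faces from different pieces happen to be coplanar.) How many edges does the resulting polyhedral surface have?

A hexagonal bipyramid: V=8, E=18, F=12.
Attach a dodecagonal pyramid (V=13, E=24, F=13) along a 3-gon: merge 3 vertices and 3 edges, delete both glued faces → V=18, E=39, F=23.
Check: V − E + F = 18 − 39 + 23 = 2.

39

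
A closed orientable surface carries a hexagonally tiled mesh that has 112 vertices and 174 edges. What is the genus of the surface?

3

Every face is a hexagon and each edge borders two faces, so 6F = 2·174, giving F = 58.
χ = V − E + F = 112 − 174 + 58 = -4.
For a closed orientable surface χ = 2 − 2g, so g = (2 − (-4))/2 = 3.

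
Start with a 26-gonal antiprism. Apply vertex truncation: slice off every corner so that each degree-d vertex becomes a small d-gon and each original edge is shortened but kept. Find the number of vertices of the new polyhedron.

208

The base solid has V = 52, E = 104, F = 54.
Truncation replaces each original edge-end by a new vertex, so V′ = 2E = 208.
Each original edge survives, and each old vertex of degree d contributes d new edges; summing degrees gives Σd = 2E, so E′ = E + 2E = 3E = 312.
Each original face survives and each original vertex becomes one new face: F′ = F + V = 106.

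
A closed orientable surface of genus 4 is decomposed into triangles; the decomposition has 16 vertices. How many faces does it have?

44

χ = 2 − 2·4 = -6, and every face is a triangle so 3F = 2E.
V − E + F = -6 with E = 3F/2 gives 16 − (3/2 − 1)·F = -6, so F = 44 and E = 66.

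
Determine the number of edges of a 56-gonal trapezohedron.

The n-trapezohedron (dual of the n-antiprism) has V = 2·56 + 2 = 114, E = 4·56 = 224, F = 2·56 = 112.
Check: V − E + F = 114 − 224 + 112 = 2.

224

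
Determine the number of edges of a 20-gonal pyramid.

A pyramid on an n-gon base has one n-gon and n triangles: V = 20 + 1 = 21, E = 2·20 = 40, F = 20 + 1 = 21.
Check: V − E + F = 21 − 40 + 21 = 2.

40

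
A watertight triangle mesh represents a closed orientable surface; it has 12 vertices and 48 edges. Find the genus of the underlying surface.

Every face is a triangle and each edge borders two faces, so 3F = 2·48, giving F = 32.
χ = V − E + F = 12 − 48 + 32 = -4.
For a closed orientable surface χ = 2 − 2g, so g = (2 − (-4))/2 = 3.

3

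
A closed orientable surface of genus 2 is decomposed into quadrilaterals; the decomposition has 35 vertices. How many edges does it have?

χ = 2 − 2·2 = -2, and every face is a square so 4F = 2E.
V − E + F = -2 with E = 4F/2 gives 35 − (4/2 − 1)·F = -2, so F = 37 and E = 74.

74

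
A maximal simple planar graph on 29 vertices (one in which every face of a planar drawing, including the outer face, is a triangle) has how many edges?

In a plane triangulation 3F = 2E and V − E + F = 2, so E = 3V − 6 = 3·29 − 6 = 81.

81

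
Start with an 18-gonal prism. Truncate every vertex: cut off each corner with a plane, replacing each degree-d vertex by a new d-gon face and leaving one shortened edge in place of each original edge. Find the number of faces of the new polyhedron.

The base solid has V = 36, E = 54, F = 20.
Truncation replaces each original edge-end by a new vertex, so V′ = 2E = 108.
Each original edge survives, and each old vertex of degree d contributes d new edges; summing degrees gives Σd = 2E, so E′ = E + 2E = 3E = 162.
Each original face survives and each original vertex becomes one new face: F′ = F + V = 56.

56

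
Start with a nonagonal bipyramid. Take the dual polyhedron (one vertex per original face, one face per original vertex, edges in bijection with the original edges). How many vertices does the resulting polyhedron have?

18

The base solid has V = 11, E = 27, F = 18.
The dual swaps V and F and preserves E: V′ = F = 18, E′ = E = 27, F′ = V = 11.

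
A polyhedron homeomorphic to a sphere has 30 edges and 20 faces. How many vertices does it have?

Here V − E + F = 2.
V = 2 + E − F = 2 + 30 − 20 = 12.

12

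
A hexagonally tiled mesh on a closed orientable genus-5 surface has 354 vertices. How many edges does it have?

χ = 2 − 2·5 = -8, and every face is a hexagon so 6F = 2E.
V − E + F = -8 with E = 6F/2 gives 354 − (6/2 − 1)·F = -8, so F = 181 and E = 543.

543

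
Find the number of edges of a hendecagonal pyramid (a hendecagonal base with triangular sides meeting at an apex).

A pyramid on an n-gon base has one n-gon and n triangles: V = 11 + 1 = 12, E = 2·11 = 22, F = 11 + 1 = 12.

22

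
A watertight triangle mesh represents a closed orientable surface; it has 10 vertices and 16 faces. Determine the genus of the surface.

Every face is a triangle, so 2E = 3·16 = 48, giving E = 24.
χ = V − E + F = 10 − 24 + 16 = 2.
For a closed orientable surface χ = 2 − 2g, so g = (2 − (2))/2 = 0.

0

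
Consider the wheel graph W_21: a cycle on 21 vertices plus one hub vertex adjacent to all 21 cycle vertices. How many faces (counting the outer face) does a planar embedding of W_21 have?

22

W_21 has V = 21 + 1 = 22 vertices and E = 2·21 = 42 edges.
By Euler's formula F = 2 − V + E = 2 − 22 + 42 = 22.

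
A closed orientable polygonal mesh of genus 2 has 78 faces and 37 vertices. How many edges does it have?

For a closed orientable surface of genus 2, χ = 2 − 2·2 = -2.
E = V + F − (-2) = 37 + 78 − (-2) = 117.

117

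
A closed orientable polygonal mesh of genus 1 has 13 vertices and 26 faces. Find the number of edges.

39

For a closed orientable surface of genus 1, χ = 2 − 2·1 = 0.
E = V + F − (0) = 13 + 26 − (0) = 39.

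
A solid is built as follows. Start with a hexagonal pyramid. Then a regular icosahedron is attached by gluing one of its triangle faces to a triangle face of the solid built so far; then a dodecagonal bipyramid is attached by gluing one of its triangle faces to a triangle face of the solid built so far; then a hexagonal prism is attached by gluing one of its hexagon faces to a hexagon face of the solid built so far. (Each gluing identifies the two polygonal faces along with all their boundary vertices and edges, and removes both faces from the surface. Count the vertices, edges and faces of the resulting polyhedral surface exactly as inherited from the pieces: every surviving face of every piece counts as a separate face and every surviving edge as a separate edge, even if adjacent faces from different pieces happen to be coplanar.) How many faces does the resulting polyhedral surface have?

A hexagonal pyramid: V=7, E=12, F=7.
Attach a regular icosahedron (V=12, E=30, F=20) along a 3-gon: merge 3 vertices and 3 edges, delete both glued faces → V=16, E=39, F=25.
Attach a dodecagonal bipyramid (V=14, E=36, F=24) along a 3-gon: merge 3 vertices and 3 edges, delete both glued faces → V=27, E=72, F=47.
Attach a hexagonal prism (V=12, E=18, F=8) along a 6-gon: merge 6 vertices and 6 edges, delete both glued faces → V=33, E=84, F=53.
Check: V − E + F = 33 − 84 + 53 = 2.

53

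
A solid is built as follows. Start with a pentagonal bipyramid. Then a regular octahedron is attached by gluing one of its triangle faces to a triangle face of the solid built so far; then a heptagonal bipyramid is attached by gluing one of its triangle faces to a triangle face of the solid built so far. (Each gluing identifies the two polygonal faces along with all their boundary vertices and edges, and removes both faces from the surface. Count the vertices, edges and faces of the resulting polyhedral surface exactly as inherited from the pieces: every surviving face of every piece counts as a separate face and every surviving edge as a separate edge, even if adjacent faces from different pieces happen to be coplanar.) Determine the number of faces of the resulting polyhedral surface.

28

A pentagonal bipyramid: V=7, E=15, F=10.
Attach a regular octahedron (V=6, E=12, F=8) along a 3-gon: merge 3 vertices and 3 edges, delete both glued faces → V=10, E=24, F=16.
Attach a heptagonal bipyramid (V=9, E=21, F=14) along a 3-gon: merge 3 vertices and 3 edges, delete both glued faces → V=16, E=42, F=28.
Check: V − E + F = 16 − 42 + 28 = 2.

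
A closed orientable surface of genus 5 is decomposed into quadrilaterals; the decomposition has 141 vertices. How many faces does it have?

χ = 2 − 2·5 = -8, and every face is a square so 4F = 2E.
V − E + F = -8 with E = 4F/2 gives 141 − (4/2 − 1)·F = -8, so F = 149 and E = 298.

149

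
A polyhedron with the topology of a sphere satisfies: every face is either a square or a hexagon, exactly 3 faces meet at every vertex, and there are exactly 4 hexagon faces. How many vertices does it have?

16

Let x be the number of squares; then F = 4 + x.
Edge–face incidences: 2E = 6·4 + 4·x = 24 + 4x.
Every vertex has degree 3, so 3V = 2E.
Euler: V − E + F = 2 ⇒ (2E)/3 − E + (4 + x) = 2.
Multiply by 6: 2·(2E) − 3·(2E) + 6·(4 + x) = 12, i.e. 24 + 6x − (24 + 4x) = 12.
Collecting terms: 2x = 12, so x = 6.
Then 2E = 24 + 4·6 = 48, so E = 24, V = 2E/3 = 16, F = 4 + 6 = 10.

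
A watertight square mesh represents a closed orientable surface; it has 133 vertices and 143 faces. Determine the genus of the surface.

Every face is a square, so 2E = 4·143 = 572, giving E = 286.
χ = V − E + F = 133 − 286 + 143 = -10.
For a closed orientable surface χ = 2 − 2g, so g = (2 − (-10))/2 = 6.

6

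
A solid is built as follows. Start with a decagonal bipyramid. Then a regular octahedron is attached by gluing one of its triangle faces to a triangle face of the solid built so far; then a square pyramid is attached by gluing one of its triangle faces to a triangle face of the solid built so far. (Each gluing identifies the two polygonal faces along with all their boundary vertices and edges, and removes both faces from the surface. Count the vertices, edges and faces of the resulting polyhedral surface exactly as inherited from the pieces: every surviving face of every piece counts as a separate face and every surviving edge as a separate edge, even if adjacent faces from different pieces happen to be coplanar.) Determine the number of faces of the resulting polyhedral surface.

A decagonal bipyramid: V=12, E=30, F=20.
Attach a regular octahedron (V=6, E=12, F=8) along a 3-gon: merge 3 vertices and 3 edges, delete both glued faces → V=15, E=39, F=26.
Attach a square pyramid (V=5, E=8, F=5) along a 3-gon: merge 3 vertices and 3 edges, delete both glued faces → V=17, E=44, F=29.
Check: V − E + F = 17 − 44 + 29 = 2.

29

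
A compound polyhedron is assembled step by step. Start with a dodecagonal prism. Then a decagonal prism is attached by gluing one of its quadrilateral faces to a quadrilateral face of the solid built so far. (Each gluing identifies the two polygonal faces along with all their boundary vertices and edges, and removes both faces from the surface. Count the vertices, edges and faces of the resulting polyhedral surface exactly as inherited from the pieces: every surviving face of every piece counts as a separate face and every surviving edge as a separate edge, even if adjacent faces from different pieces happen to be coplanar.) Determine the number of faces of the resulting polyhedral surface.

24

A dodecagonal prism: V=24, E=36, F=14.
Attach a decagonal prism (V=20, E=30, F=12) along a 4-gon: merge 4 vertices and 4 edges, delete both glued faces → V=40, E=62, F=24.
Check: V − E + F = 40 − 62 + 24 = 2.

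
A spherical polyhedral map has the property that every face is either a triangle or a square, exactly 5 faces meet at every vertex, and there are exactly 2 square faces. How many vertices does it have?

Let x be the number of triangles; then F = 2 + x.
Edge–face incidences: 2E = 4·2 + 3·x = 8 + 3x.
Every vertex has degree 5, so 5V = 2E.
Euler: V − E + F = 2 ⇒ (2E)/5 − E + (2 + x) = 2.
Multiply by 10: 2·(2E) − 5·(2E) + 10·(2 + x) = 20, i.e. 20 + 10x − 3·(8 + 3x) = 20.
Collecting terms: x − 4 = 20, so x = 24.
Then 2E = 8 + 3·24 = 80, so E = 40, V = 2E/5 = 16, F = 2 + 24 = 26.

16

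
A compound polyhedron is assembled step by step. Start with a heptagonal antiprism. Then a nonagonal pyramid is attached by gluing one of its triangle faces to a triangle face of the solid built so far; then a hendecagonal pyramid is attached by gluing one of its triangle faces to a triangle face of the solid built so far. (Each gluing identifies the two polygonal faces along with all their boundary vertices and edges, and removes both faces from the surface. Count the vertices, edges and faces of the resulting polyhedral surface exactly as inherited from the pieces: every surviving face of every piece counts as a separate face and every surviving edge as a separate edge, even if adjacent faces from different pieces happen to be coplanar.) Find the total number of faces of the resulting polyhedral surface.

34

A heptagonal antiprism: V=14, E=28, F=16.
Attach a nonagonal pyramid (V=10, E=18, F=10) along a 3-gon: merge 3 vertices and 3 edges, delete both glued faces → V=21, E=43, F=24.
Attach a hendecagonal pyramid (V=12, E=22, F=12) along a 3-gon: merge 3 vertices and 3 edges, delete both glued faces → V=30, E=62, F=34.
Check: V − E + F = 30 − 62 + 34 = 2.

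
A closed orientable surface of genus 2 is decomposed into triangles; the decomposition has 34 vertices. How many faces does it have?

χ = 2 − 2·2 = -2, and every face is a triangle so 3F = 2E.
V − E + F = -2 with E = 3F/2 gives 34 − (3/2 − 1)·F = -2, so F = 72 and E = 108.

72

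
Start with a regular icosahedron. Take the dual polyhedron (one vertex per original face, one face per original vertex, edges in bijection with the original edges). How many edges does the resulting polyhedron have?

30

The base solid has V = 12, E = 30, F = 20.
The dual swaps V and F and preserves E: V′ = F = 20, E′ = E = 30, F′ = V = 12.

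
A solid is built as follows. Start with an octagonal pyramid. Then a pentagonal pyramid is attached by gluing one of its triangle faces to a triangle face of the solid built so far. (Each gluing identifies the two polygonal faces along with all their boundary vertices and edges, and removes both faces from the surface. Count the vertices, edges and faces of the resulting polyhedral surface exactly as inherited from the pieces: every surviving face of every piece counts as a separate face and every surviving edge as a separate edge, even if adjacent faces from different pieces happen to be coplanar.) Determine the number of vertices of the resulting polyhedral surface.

An octagonal pyramid: V=9, E=16, F=9.
Attach a pentagonal pyramid (V=6, E=10, F=6) along a 3-gon: merge 3 vertices and 3 edges, delete both glued faces → V=12, E=23, F=13.
Check: V − E + F = 12 − 23 + 13 = 2.

12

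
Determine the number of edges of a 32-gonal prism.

96

A prism on an n-gon has two n-gon bases and n rectangular sides: V = 2·32 = 64, E = 3·32 = 96, F = 32 + 2 = 34.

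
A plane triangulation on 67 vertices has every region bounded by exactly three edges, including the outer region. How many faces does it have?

In a plane triangulation 3F = 2E and V − E + F = 2, so F = 2V − 4 = 2·67 − 4 = 130.

130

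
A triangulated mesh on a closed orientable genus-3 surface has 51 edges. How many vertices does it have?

χ = 2 − 2·3 = -4, and every face is a triangle so 3F = 2E.
F = 2E/3 = 34. Then V = -4 + E − F = -4 + 51 − 34 = 13.

13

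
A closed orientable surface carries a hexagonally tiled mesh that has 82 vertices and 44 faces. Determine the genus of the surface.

4

Every face is a hexagon, so 2E = 6·44 = 264, giving E = 132.
χ = V − E + F = 82 − 132 + 44 = -6.
For a closed orientable surface χ = 2 − 2g, so g = (2 − (-6))/2 = 4.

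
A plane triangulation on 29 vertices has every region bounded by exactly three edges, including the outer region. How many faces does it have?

In a plane triangulation 3F = 2E and V − E + F = 2, so F = 2V − 4 = 2·29 − 4 = 54.

54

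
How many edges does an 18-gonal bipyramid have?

A bipyramid over an n-gon has 2n triangular faces and n + 2 vertices: V = 18 + 2 = 20, E = 3·18 = 54, F = 2·18 = 36.

54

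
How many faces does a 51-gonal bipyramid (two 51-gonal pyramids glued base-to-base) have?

A bipyramid over an n-gon has 2n triangular faces and n + 2 vertices: V = 51 + 2 = 53, E = 3·51 = 153, F = 2·51 = 102.
Check: V − E + F = 53 − 153 + 102 = 2.

102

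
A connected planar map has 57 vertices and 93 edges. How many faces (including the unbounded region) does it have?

38

Euler's formula for a connected plane graph: V − E + F = 2, so F = 2 − 57 + 93 = 38.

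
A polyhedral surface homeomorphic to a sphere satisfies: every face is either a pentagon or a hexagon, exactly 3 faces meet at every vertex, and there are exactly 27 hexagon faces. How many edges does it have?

Let x be the number of pentagons; then F = 27 + x.
Edge–face incidences: 2E = 6·27 + 5·x = 162 + 5x.
Every vertex has degree 3, so 3V = 2E.
Euler: V − E + F = 2 ⇒ (2E)/3 − E + (27 + x) = 2.
Multiply by 6: 2·(2E) − 3·(2E) + 6·(27 + x) = 12, i.e. 162 + 6x − (162 + 5x) = 12.
Collecting terms: x = 12.
Then 2E = 162 + 5·12 = 222, so E = 111, V = 2E/3 = 74, F = 27 + 12 = 39.

111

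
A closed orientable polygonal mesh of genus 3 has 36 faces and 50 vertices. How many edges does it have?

90

For a closed orientable surface of genus 3, χ = 2 − 2·3 = -4.
E = V + F − (-4) = 50 + 36 − (-4) = 90.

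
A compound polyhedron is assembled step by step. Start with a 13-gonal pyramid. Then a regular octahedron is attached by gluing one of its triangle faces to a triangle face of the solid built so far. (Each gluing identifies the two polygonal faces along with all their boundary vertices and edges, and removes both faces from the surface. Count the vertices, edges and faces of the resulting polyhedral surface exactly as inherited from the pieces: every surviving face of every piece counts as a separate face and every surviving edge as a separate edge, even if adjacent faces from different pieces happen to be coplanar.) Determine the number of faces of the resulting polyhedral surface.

20

A 13-gonal pyramid: V=14, E=26, F=14.
Attach a regular octahedron (V=6, E=12, F=8) along a 3-gon: merge 3 vertices and 3 edges, delete both glued faces → V=17, E=35, F=20.
Check: V − E + F = 17 − 35 + 20 = 2.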